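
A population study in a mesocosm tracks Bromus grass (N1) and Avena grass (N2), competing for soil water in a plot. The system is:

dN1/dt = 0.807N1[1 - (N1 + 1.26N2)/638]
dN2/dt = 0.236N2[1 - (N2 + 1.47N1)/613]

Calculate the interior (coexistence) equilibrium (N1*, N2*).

N1* ≈ 158, N2* ≈ 381

Setting both brackets to zero gives the nullclines N1 + 1.26N2 = 638 and 1.47N1 + N2 = 613.
Substituting N2 = 613 - 1.47N1 into the first: N1(1 - 1.26·1.47) = 638 - 1.26·613.
So N1* = -134/-0.852 = 158, and then N2* = 613 - 1.47·158 = 381.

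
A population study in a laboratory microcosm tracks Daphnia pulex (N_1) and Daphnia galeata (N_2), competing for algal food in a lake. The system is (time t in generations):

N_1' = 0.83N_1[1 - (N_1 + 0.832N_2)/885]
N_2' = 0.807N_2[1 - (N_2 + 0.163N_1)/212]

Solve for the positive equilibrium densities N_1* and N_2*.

Setting both brackets to zero gives the nullclines N_1 + 0.832N_2 = 885 and 0.163N_1 + N_2 = 212.
Substituting N_2 = 212 - 0.163N_1 into the first: N_1(1 - 0.832·0.163) = 885 - 0.832·212.
So N_1* = 709/0.864 = 820, and then N_2* = 212 - 0.163·820 = 78.4.

N_1* ≈ 820, N_2* ≈ 78.4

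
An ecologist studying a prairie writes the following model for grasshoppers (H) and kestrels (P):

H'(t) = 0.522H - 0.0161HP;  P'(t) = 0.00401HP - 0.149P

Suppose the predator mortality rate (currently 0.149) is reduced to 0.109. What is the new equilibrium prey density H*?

H* ≈ 27.2

At the interior fixed point, setting dP/dt = 0 with P > 0 fixes H* = (predator death rate)/(HP coefficient) — independent of the other coefficients.
With the change, H* = 0.109/0.00401 = 27.2; it falls from 37.2.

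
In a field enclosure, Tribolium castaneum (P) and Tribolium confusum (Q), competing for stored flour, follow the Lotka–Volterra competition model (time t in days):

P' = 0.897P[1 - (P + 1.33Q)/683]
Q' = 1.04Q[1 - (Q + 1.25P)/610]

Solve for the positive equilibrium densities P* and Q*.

P* ≈ 194, Q* ≈ 368

Setting both brackets to zero gives the nullclines P + 1.33Q = 683 and 1.25P + Q = 610.
Substituting Q = 610 - 1.25P into the first: P(1 - 1.33·1.25) = 683 - 1.33·610.
So P* = -128/-0.663 = 194, and then Q* = 610 - 1.25·194 = 368.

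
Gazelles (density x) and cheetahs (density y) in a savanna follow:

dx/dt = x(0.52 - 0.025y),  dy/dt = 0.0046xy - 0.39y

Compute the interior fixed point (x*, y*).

x* ≈ 84.8, y* ≈ 20.8

Set dy/dt = 0 with y > 0: 0.0046x - 0.39 = 0, so x* = 0.39/0.0046 = 84.8.
Set dx/dt = 0 with x > 0: 0.52 - 0.025y = 0, so y* = 0.52/0.025 = 20.8.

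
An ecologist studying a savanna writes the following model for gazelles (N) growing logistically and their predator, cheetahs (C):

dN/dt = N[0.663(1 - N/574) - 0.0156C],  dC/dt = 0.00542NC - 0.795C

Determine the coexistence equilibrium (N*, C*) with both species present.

N* ≈ 147, C* ≈ 31.6

From dC/dt = 0 with C > 0: 0.00542N* = 0.795, so N* = 147.
Substitute into dN/dt = 0: 0.663(1 - 147/574) = 0.0156C*.
The bracket is 0.744, giving C* = 0.494/0.0156 = 31.6.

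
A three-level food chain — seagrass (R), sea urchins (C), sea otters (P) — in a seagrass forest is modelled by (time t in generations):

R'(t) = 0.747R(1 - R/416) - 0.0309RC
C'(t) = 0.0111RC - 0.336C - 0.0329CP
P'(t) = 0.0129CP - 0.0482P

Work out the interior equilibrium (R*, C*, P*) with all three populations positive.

R* ≈ 352, C* ≈ 3.74, P* ≈ 108

From dP/dt = 0: 0.0129C* = 0.0482, so C* = 3.74.
From dR/dt = 0: 0.747(1 - R*/416) = 0.0309·3.74, giving R* = 416·(1 - 0.155) = 352.
From dC/dt = 0: 0.0111·352 - 0.336 = 0.0329P*, so P* = 3.57/0.0329 = 108.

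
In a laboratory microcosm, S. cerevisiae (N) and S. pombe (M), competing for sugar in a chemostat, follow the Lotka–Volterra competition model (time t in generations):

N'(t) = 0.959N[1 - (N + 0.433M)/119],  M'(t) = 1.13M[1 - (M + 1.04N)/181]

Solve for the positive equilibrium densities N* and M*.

N* ≈ 73.9, M* ≈ 104

Setting both brackets to zero gives the nullclines N + 0.433M = 119 and 1.04N + M = 181.
Substituting M = 181 - 1.04N into the first: N(1 - 0.433·1.04) = 119 - 0.433·181.
So N* = 40.6/0.55 = 73.9, and then M* = 181 - 1.04·73.9 = 104.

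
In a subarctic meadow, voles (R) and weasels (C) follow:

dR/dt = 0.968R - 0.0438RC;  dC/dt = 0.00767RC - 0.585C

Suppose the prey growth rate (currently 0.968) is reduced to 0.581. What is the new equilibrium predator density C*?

At the interior fixed point, setting dR/dt = 0 with R > 0 fixes C* = (prey growth rate)/(RC coefficient) — independent of the other coefficients.
With the change, C* = 0.581/0.0438 = 13.3; it falls from 22.1.

C* ≈ 13.3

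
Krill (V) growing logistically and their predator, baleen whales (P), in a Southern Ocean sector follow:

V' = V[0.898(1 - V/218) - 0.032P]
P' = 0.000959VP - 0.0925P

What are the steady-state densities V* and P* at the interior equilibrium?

V* ≈ 96.5, P* ≈ 15.6

From dP/dt = 0 with P > 0: 0.000959V* = 0.0925, so V* = 96.5.
Substitute into dV/dt = 0: 0.898(1 - 96.5/218) = 0.032P*.
The bracket is 0.558, giving P* = 0.501/0.032 = 15.6.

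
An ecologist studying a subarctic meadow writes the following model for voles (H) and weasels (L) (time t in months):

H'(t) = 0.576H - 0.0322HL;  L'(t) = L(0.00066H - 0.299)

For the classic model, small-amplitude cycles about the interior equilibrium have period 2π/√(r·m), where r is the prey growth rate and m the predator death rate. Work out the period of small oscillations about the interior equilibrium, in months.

Here r = 0.576 and m = 0.299, so r·m = 0.172.
ω = √0.172 = 0.415 per month, hence T = 2π/ω ≈ 15.1 months.

T ≈ 15.1 months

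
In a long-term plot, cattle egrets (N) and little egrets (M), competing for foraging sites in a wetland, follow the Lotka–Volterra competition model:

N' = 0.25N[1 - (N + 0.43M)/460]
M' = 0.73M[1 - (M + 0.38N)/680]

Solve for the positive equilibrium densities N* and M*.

Setting both brackets to zero gives the nullclines N + 0.43M = 460 and 0.38N + M = 680.
Substituting M = 680 - 0.38N into the first: N(1 - 0.43·0.38) = 460 - 0.43·680.
So N* = 168/0.837 = 200, and then M* = 680 - 0.38·200 = 604.

N* ≈ 200, M* ≈ 604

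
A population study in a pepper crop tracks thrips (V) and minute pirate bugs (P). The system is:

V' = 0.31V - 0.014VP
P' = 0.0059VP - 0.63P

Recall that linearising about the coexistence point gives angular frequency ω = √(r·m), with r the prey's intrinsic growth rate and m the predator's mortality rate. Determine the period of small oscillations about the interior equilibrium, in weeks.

Here r = 0.31 and m = 0.63, so r·m = 0.195.
ω = √0.195 = 0.442 per week, hence T = 2π/ω ≈ 14.2 weeks.

T ≈ 14.2 weeks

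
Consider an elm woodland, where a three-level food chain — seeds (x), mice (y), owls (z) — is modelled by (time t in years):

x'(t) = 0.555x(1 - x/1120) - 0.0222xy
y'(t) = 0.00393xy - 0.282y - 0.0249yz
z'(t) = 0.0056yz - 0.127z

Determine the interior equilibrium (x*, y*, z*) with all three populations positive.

From dz/dt = 0: 0.0056y* = 0.127, so y* = 22.7.
From dx/dt = 0: 0.555(1 - x*/1120) = 0.0222·22.7, giving x* = 1120·(1 - 0.907) = 104.
From dy/dt = 0: 0.00393·104 - 0.282 = 0.0249z*, so z* = 0.127/0.0249 = 5.09.

x* ≈ 104, y* ≈ 22.7, z* ≈ 5.09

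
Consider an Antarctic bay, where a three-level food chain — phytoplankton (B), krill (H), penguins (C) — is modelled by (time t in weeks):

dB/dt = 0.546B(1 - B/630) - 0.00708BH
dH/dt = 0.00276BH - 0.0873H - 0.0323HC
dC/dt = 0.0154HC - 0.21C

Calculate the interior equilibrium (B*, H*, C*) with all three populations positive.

From dC/dt = 0: 0.0154H* = 0.21, so H* = 13.6.
From dB/dt = 0: 0.546(1 - B*/630) = 0.00708·13.6, giving B* = 630·(1 - 0.177) = 519.
From dH/dt = 0: 0.00276·519 - 0.0873 = 0.0323C*, so C* = 1.34/0.0323 = 41.6.

B* ≈ 519, H* ≈ 13.6, C* ≈ 41.6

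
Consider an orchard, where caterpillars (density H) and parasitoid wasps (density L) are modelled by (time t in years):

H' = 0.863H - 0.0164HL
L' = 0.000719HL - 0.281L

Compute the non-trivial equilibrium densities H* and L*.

Set dL/dt = 0 with L > 0: 0.000719H - 0.281 = 0, so H* = 0.281/0.000719 = 391.
Set dH/dt = 0 with H > 0: 0.863 - 0.0164L = 0, so L* = 0.863/0.0164 = 52.6.

H* ≈ 391, L* ≈ 52.6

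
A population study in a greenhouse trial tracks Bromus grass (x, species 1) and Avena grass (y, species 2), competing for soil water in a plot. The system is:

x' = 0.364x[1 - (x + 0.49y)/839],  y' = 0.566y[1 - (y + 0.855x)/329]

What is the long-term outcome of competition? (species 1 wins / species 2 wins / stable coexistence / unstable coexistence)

Compare the nullcline intercepts: K1/α12 = 839/0.49 = 1710 > K2 = 329; K2/α21 = 329/0.855 = 385 < K1 = 839.
Since the inequalities point opposite ways, species 1 can invade but species 2 cannot.

species 1 excludes species 2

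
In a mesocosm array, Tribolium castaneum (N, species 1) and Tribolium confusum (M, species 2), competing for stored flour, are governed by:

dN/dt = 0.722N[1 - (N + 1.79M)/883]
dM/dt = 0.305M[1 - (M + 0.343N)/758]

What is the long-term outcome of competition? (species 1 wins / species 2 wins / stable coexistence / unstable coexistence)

Compare the nullcline intercepts: K1/α12 = 883/1.79 = 493 < K2 = 758; K2/α21 = 758/0.343 = 2210 > K1 = 883.
Since the inequalities point opposite ways, species 2 can invade but species 1 cannot.

species 2 excludes species 1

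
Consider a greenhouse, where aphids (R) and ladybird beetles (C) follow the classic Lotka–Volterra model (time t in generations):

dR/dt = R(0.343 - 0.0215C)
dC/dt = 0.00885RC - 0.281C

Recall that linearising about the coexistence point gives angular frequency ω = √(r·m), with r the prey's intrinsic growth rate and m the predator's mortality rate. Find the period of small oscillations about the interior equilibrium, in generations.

T ≈ 20.2 generations

Here r = 0.343 and m = 0.281, so r·m = 0.0964.
ω = √0.0964 = 0.31 per generation, hence T = 2π/ω ≈ 20.2 generations.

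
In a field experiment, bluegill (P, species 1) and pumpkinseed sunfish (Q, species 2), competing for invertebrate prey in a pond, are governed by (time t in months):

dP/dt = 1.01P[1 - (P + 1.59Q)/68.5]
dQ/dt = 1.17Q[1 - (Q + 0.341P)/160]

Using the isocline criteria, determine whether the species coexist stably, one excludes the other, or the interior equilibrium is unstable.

Compare the nullcline intercepts: K1/α12 = 68.5/1.59 = 43.1 < K2 = 160; K2/α21 = 160/0.341 = 469 > K1 = 68.5.
Since the inequalities point opposite ways, species 2 can invade but species 1 cannot.

species 2 excludes species 1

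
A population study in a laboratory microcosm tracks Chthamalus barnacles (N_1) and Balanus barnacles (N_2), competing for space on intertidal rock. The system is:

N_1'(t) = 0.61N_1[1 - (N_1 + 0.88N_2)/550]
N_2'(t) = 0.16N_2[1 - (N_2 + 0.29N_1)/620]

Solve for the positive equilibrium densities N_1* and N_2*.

Setting both brackets to zero gives the nullclines N_1 + 0.88N_2 = 550 and 0.29N_1 + N_2 = 620.
Substituting N_2 = 620 - 0.29N_1 into the first: N_1(1 - 0.88·0.29) = 550 - 0.88·620.
So N_1* = 4.4/0.745 = 5.91, and then N_2* = 620 - 0.29·5.91 = 618.

N_1* ≈ 5.91, N_2* ≈ 618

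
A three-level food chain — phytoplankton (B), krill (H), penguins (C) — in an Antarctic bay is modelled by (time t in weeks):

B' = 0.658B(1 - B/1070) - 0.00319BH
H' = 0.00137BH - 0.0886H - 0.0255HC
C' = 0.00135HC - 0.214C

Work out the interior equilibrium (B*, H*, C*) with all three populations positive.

B* ≈ 248, H* ≈ 159, C* ≈ 9.83

From dC/dt = 0: 0.00135H* = 0.214, so H* = 159.
From dB/dt = 0: 0.658(1 - B*/1070) = 0.00319·159, giving B* = 1070·(1 - 0.769) = 248.
From dH/dt = 0: 0.00137·248 - 0.0886 = 0.0255C*, so C* = 0.251/0.0255 = 9.83.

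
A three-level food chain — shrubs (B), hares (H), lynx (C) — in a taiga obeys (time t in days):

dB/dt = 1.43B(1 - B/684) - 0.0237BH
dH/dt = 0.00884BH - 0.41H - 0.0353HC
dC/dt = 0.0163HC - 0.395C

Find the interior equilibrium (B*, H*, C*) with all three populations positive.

B* ≈ 409, H* ≈ 24.2, C* ≈ 90.9

From dC/dt = 0: 0.0163H* = 0.395, so H* = 24.2.
From dB/dt = 0: 1.43(1 - B*/684) = 0.0237·24.2, giving B* = 684·(1 - 0.402) = 409.
From dH/dt = 0: 0.00884·409 - 0.41 = 0.0353C*, so C* = 3.21/0.0353 = 90.9.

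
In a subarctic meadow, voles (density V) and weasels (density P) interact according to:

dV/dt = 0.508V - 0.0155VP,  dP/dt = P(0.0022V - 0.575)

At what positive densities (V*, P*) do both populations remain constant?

V* ≈ 261, P* ≈ 32.8

Set dP/dt = 0 with P > 0: 0.0022V - 0.575 = 0, so V* = 0.575/0.0022 = 261.
Set dV/dt = 0 with V > 0: 0.508 - 0.0155P = 0, so P* = 0.508/0.0155 = 32.8.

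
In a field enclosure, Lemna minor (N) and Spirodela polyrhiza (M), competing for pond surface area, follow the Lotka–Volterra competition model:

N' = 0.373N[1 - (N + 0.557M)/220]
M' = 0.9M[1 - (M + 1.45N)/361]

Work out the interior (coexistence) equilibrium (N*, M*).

N* ≈ 98.4, M* ≈ 218

Setting both brackets to zero gives the nullclines N + 0.557M = 220 and 1.45N + M = 361.
Substituting M = 361 - 1.45N into the first: N(1 - 0.557·1.45) = 220 - 0.557·361.
So N* = 18.9/0.192 = 98.4, and then M* = 361 - 1.45·98.4 = 218.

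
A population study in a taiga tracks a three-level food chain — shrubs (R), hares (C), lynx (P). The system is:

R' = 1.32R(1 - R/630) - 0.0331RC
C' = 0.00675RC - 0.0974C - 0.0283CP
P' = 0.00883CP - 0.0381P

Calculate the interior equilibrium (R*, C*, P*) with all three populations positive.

R* ≈ 562, C* ≈ 4.31, P* ≈ 131

From dP/dt = 0: 0.00883C* = 0.0381, so C* = 4.31.
From dR/dt = 0: 1.32(1 - R*/630) = 0.0331·4.31, giving R* = 630·(1 - 0.108) = 562.
From dC/dt = 0: 0.00675·562 - 0.0974 = 0.0283P*, so P* = 3.69/0.0283 = 131.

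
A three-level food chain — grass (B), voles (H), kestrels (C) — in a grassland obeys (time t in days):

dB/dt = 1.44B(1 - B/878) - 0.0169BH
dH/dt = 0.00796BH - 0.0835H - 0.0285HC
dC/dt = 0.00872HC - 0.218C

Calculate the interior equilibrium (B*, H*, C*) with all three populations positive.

From dC/dt = 0: 0.00872H* = 0.218, so H* = 25.
From dB/dt = 0: 1.44(1 - B*/878) = 0.0169·25, giving B* = 878·(1 - 0.293) = 620.
From dH/dt = 0: 0.00796·620 - 0.0835 = 0.0285C*, so C* = 4.85/0.0285 = 170.

B* ≈ 620, H* ≈ 25, C* ≈ 170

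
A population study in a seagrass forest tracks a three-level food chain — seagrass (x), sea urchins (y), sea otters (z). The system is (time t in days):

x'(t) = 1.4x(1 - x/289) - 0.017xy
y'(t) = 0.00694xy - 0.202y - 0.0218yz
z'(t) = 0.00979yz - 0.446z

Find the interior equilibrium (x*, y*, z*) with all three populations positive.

From dz/dt = 0: 0.00979y* = 0.446, so y* = 45.6.
From dx/dt = 0: 1.4(1 - x*/289) = 0.017·45.6, giving x* = 289·(1 - 0.553) = 129.
From dy/dt = 0: 0.00694·129 - 0.202 = 0.0218z*, so z* = 0.694/0.0218 = 31.8.

x* ≈ 129, y* ≈ 45.6, z* ≈ 31.8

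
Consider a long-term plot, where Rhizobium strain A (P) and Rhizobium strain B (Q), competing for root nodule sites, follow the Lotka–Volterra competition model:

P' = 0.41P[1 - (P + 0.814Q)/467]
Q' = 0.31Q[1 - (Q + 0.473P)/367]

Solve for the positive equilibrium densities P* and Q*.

Setting both brackets to zero gives the nullclines P + 0.814Q = 467 and 0.473P + Q = 367.
Substituting Q = 367 - 0.473P into the first: P(1 - 0.814·0.473) = 467 - 0.814·367.
So P* = 168/0.615 = 274, and then Q* = 367 - 0.473·274 = 238.

P* ≈ 274, Q* ≈ 238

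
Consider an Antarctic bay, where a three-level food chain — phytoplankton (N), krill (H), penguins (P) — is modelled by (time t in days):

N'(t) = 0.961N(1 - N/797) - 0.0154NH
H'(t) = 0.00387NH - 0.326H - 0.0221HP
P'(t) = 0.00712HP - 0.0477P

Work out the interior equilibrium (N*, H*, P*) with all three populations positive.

From dP/dt = 0: 0.00712H* = 0.0477, so H* = 6.7.
From dN/dt = 0: 0.961(1 - N*/797) = 0.0154·6.7, giving N* = 797·(1 - 0.107) = 711.
From dH/dt = 0: 0.00387·711 - 0.326 = 0.0221P*, so P* = 2.43/0.0221 = 110.

N* ≈ 711, H* ≈ 6.7, P* ≈ 110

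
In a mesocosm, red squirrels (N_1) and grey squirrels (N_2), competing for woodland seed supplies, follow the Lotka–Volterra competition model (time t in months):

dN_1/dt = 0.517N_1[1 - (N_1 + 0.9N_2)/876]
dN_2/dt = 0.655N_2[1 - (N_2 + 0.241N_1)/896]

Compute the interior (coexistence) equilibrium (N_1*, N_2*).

N_1* ≈ 88.9, N_2* ≈ 875

Setting both brackets to zero gives the nullclines N_1 + 0.9N_2 = 876 and 0.241N_1 + N_2 = 896.
Substituting N_2 = 896 - 0.241N_1 into the first: N_1(1 - 0.9·0.241) = 876 - 0.9·896.
So N_1* = 69.6/0.783 = 88.9, and then N_2* = 896 - 0.241·88.9 = 875.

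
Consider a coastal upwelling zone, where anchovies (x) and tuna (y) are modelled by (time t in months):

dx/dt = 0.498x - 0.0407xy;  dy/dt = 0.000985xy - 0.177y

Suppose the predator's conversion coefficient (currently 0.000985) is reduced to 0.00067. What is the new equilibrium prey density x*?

At the interior fixed point, setting dy/dt = 0 with y > 0 fixes x* = (predator death rate)/(xy coefficient) — independent of the other coefficients.
With the change, x* = 0.177/0.00067 = 264; it rises from 180.

x* ≈ 264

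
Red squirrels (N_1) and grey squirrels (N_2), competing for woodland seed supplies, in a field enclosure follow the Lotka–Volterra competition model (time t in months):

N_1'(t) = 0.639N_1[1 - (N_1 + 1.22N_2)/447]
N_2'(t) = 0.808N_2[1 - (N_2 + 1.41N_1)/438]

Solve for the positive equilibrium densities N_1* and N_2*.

N_1* ≈ 121, N_2* ≈ 267

Setting both brackets to zero gives the nullclines N_1 + 1.22N_2 = 447 and 1.41N_1 + N_2 = 438.
Substituting N_2 = 438 - 1.41N_1 into the first: N_1(1 - 1.22·1.41) = 447 - 1.22·438.
So N_1* = -87.4/-0.72 = 121, and then N_2* = 438 - 1.41·121 = 267.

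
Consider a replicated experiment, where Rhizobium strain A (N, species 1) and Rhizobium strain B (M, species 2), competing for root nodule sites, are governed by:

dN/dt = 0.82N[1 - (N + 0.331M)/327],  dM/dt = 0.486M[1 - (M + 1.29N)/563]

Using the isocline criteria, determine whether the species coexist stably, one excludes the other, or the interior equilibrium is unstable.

stable coexistence

Compare the nullcline intercepts: K1/α12 = 327/0.331 = 988 > K2 = 563; K2/α21 = 563/1.29 = 436 > K1 = 327.
Since both inequalities hold, each species can invade when rare, so the interior equilibrium is stable.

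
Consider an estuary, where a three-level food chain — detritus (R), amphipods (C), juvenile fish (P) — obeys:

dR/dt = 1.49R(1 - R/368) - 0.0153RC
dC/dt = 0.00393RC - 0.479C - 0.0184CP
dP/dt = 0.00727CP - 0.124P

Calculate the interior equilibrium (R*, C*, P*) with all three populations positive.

R* ≈ 304, C* ≈ 17.1, P* ≈ 38.8

From dP/dt = 0: 0.00727C* = 0.124, so C* = 17.1.
From dR/dt = 0: 1.49(1 - R*/368) = 0.0153·17.1, giving R* = 368·(1 - 0.175) = 304.
From dC/dt = 0: 0.00393·304 - 0.479 = 0.0184P*, so P* = 0.714/0.0184 = 38.8.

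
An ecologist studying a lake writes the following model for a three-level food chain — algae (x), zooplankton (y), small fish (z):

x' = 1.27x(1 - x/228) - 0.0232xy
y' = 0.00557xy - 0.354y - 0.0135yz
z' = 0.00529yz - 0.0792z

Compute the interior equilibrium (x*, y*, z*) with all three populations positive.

x* ≈ 166, y* ≈ 15, z* ≈ 42.1

From dz/dt = 0: 0.00529y* = 0.0792, so y* = 15.
From dx/dt = 0: 1.27(1 - x*/228) = 0.0232·15, giving x* = 228·(1 - 0.273) = 166.
From dy/dt = 0: 0.00557·166 - 0.354 = 0.0135z*, so z* = 0.569/0.0135 = 42.1.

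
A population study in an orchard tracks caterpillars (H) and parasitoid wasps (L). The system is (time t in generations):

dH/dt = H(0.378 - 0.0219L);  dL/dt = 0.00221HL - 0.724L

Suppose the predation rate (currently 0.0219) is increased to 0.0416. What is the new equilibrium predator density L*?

L* ≈ 9.09

At the interior fixed point, setting dH/dt = 0 with H > 0 fixes L* = (prey growth rate)/(HL coefficient) — independent of the other coefficients.
With the change, L* = 0.378/0.0416 = 9.09; it falls from 17.3.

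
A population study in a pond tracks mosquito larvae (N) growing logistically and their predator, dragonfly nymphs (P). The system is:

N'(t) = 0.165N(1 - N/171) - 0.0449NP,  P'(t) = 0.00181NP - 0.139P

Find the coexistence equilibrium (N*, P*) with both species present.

N* ≈ 76.8, P* ≈ 2.02

From dP/dt = 0 with P > 0: 0.00181N* = 0.139, so N* = 76.8.
Substitute into dN/dt = 0: 0.165(1 - 76.8/171) = 0.0449P*.
The bracket is 0.551, giving P* = 0.0909/0.0449 = 2.02.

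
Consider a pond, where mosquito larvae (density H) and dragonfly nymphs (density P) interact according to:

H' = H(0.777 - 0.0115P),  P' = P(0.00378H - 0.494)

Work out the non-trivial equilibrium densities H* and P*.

Set dP/dt = 0 with P > 0: 0.00378H - 0.494 = 0, so H* = 0.494/0.00378 = 131.
Set dH/dt = 0 with H > 0: 0.777 - 0.0115P = 0, so P* = 0.777/0.0115 = 67.6.

H* ≈ 131, P* ≈ 67.6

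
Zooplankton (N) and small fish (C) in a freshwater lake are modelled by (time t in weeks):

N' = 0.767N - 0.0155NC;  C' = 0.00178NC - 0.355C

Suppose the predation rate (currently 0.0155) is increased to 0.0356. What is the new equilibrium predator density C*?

C* ≈ 21.5

At the interior fixed point, setting dN/dt = 0 with N > 0 fixes C* = (prey growth rate)/(NC coefficient) — independent of the other coefficients.
With the change, C* = 0.767/0.0356 = 21.5; it falls from 49.5.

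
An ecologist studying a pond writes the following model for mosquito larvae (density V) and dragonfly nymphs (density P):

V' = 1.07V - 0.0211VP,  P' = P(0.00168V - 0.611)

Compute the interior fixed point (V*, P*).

V* ≈ 364, P* ≈ 50.7

Set dP/dt = 0 with P > 0: 0.00168V - 0.611 = 0, so V* = 0.611/0.00168 = 364.
Set dV/dt = 0 with V > 0: 1.07 - 0.0211P = 0, so P* = 1.07/0.0211 = 50.7.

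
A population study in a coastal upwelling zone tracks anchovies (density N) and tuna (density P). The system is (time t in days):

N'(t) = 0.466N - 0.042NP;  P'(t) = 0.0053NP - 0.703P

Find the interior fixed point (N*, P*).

Set dP/dt = 0 with P > 0: 0.0053N - 0.703 = 0, so N* = 0.703/0.0053 = 133.
Set dN/dt = 0 with N > 0: 0.466 - 0.042P = 0, so P* = 0.466/0.042 = 11.1.

N* ≈ 133, P* ≈ 11.1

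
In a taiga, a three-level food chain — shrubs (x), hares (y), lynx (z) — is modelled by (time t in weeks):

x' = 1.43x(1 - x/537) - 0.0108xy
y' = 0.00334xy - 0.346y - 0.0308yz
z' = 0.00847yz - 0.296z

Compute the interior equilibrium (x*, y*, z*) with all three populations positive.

x* ≈ 395, y* ≈ 34.9, z* ≈ 31.6

From dz/dt = 0: 0.00847y* = 0.296, so y* = 34.9.
From dx/dt = 0: 1.43(1 - x*/537) = 0.0108·34.9, giving x* = 537·(1 - 0.264) = 395.
From dy/dt = 0: 0.00334·395 - 0.346 = 0.0308z*, so z* = 0.974/0.0308 = 31.6.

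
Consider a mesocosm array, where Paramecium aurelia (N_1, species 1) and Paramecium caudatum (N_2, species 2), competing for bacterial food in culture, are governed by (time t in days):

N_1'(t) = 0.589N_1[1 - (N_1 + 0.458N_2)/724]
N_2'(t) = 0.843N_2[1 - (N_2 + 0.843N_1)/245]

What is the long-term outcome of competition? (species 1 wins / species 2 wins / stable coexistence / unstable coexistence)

Compare the nullcline intercepts: K1/α12 = 724/0.458 = 1580 > K2 = 245; K2/α21 = 245/0.843 = 291 < K1 = 724.
Since the inequalities point opposite ways, species 1 can invade but species 2 cannot.

species 1 excludes species 2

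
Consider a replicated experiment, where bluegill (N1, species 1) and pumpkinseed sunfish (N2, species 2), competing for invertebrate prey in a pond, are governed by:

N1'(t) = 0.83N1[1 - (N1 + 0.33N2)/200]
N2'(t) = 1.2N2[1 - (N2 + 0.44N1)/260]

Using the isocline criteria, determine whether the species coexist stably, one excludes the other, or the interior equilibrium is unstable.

stable coexistence

Compare the nullcline intercepts: K1/α12 = 200/0.33 = 606 > K2 = 260; K2/α21 = 260/0.44 = 591 > K1 = 200.
Since both inequalities hold, each species can invade when rare, so the interior equilibrium is stable.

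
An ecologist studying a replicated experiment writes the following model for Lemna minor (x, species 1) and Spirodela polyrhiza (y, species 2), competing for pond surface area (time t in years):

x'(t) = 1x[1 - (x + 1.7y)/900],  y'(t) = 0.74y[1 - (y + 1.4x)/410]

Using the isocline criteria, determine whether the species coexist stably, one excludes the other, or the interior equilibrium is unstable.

species 1 excludes species 2

Compare the nullcline intercepts: K1/α12 = 900/1.7 = 529 > K2 = 410; K2/α21 = 410/1.4 = 293 < K1 = 900.
Since the inequalities point opposite ways, species 1 can invade but species 2 cannot.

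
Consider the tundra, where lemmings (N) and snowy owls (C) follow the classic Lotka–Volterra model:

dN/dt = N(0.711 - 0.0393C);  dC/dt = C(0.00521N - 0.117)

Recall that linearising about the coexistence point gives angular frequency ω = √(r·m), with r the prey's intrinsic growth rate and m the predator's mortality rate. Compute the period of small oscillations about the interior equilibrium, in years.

Here r = 0.711 and m = 0.117, so r·m = 0.0832.
ω = √0.0832 = 0.288 per year, hence T = 2π/ω ≈ 21.8 years.

T ≈ 21.8 years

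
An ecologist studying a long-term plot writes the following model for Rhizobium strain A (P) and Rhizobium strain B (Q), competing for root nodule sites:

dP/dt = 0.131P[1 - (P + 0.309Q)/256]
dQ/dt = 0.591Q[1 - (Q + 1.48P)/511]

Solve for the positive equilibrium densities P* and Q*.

Setting both brackets to zero gives the nullclines P + 0.309Q = 256 and 1.48P + Q = 511.
Substituting Q = 511 - 1.48P into the first: P(1 - 0.309·1.48) = 256 - 0.309·511.
So P* = 98.1/0.543 = 181, and then Q* = 511 - 1.48·181 = 243.

P* ≈ 181, Q* ≈ 243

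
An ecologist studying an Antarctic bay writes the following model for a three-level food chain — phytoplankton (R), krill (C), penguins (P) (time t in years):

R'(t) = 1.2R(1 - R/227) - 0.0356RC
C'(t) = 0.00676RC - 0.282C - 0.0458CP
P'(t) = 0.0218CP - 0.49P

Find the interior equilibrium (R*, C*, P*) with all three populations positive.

R* ≈ 75.6, C* ≈ 22.5, P* ≈ 5.01

From dP/dt = 0: 0.0218C* = 0.49, so C* = 22.5.
From dR/dt = 0: 1.2(1 - R*/227) = 0.0356·22.5, giving R* = 227·(1 - 0.667) = 75.6.
From dC/dt = 0: 0.00676·75.6 - 0.282 = 0.0458P*, so P* = 0.229/0.0458 = 5.01.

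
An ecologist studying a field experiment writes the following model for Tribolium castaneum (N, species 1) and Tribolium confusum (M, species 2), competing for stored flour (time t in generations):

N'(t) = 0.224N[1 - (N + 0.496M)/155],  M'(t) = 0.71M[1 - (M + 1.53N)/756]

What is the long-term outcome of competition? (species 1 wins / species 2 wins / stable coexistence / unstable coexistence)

Compare the nullcline intercepts: K1/α12 = 155/0.496 = 312 < K2 = 756; K2/α21 = 756/1.53 = 494 > K1 = 155.
Since the inequalities point opposite ways, species 2 can invade but species 1 cannot.

species 2 excludes species 1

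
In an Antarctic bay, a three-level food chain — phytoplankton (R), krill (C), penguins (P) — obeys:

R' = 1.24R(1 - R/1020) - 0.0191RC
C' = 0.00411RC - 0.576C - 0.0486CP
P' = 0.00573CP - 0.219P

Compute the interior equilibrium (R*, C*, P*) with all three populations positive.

From dP/dt = 0: 0.00573C* = 0.219, so C* = 38.2.
From dR/dt = 0: 1.24(1 - R*/1020) = 0.0191·38.2, giving R* = 1020·(1 - 0.589) = 420.
From dC/dt = 0: 0.00411·420 - 0.576 = 0.0486P*, so P* = 1.15/0.0486 = 23.6.

R* ≈ 420, C* ≈ 38.2, P* ≈ 23.6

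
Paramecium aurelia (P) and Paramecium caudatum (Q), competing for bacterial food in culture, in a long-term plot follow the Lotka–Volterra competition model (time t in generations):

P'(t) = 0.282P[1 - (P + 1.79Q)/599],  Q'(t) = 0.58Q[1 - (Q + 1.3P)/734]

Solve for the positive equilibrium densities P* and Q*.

Setting both brackets to zero gives the nullclines P + 1.79Q = 599 and 1.3P + Q = 734.
Substituting Q = 734 - 1.3P into the first: P(1 - 1.79·1.3) = 599 - 1.79·734.
So P* = -715/-1.33 = 539, and then Q* = 734 - 1.3·539 = 33.7.

P* ≈ 539, Q* ≈ 33.7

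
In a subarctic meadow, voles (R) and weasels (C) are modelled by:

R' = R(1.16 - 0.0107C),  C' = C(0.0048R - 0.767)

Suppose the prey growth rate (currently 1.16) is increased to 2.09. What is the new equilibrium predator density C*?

At the interior fixed point, setting dR/dt = 0 with R > 0 fixes C* = (prey growth rate)/(RC coefficient) — independent of the other coefficients.
With the change, C* = 2.09/0.0107 = 195; it rises from 108.

C* ≈ 195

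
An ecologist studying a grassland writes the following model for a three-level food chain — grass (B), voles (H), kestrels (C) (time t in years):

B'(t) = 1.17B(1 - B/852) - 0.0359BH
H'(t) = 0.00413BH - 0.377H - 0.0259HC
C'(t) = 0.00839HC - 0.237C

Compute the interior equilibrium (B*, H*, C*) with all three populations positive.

B* ≈ 114, H* ≈ 28.2, C* ≈ 3.55

From dC/dt = 0: 0.00839H* = 0.237, so H* = 28.2.
From dB/dt = 0: 1.17(1 - B*/852) = 0.0359·28.2, giving B* = 852·(1 - 0.867) = 114.
From dH/dt = 0: 0.00413·114 - 0.377 = 0.0259C*, so C* = 0.0919/0.0259 = 3.55.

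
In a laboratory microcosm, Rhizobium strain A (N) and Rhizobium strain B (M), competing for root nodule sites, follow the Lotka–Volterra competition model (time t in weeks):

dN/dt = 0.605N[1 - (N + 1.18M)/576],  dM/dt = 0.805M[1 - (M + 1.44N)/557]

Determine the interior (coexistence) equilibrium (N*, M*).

Setting both brackets to zero gives the nullclines N + 1.18M = 576 and 1.44N + M = 557.
Substituting M = 557 - 1.44N into the first: N(1 - 1.18·1.44) = 576 - 1.18·557.
So N* = -81.3/-0.699 = 116, and then M* = 557 - 1.44·116 = 390.

N* ≈ 116, M* ≈ 390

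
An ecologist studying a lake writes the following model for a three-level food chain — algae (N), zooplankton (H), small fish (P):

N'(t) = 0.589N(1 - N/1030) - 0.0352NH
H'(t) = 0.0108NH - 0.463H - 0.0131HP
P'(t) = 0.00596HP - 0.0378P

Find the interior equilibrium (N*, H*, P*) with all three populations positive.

From dP/dt = 0: 0.00596H* = 0.0378, so H* = 6.34.
From dN/dt = 0: 0.589(1 - N*/1030) = 0.0352·6.34, giving N* = 1030·(1 - 0.379) = 640.
From dH/dt = 0: 0.0108·640 - 0.463 = 0.0131P*, so P* = 6.44/0.0131 = 492.

N* ≈ 640, H* ≈ 6.34, P* ≈ 492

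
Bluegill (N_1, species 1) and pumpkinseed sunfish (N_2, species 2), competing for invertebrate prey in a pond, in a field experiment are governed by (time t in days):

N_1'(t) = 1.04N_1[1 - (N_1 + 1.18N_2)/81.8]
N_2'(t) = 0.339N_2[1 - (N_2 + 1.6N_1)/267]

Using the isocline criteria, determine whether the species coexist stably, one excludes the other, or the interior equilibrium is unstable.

species 2 excludes species 1

Compare the nullcline intercepts: K1/α12 = 81.8/1.18 = 69.3 < K2 = 267; K2/α21 = 267/1.6 = 167 > K1 = 81.8.
Since the inequalities point opposite ways, species 2 can invade but species 1 cannot.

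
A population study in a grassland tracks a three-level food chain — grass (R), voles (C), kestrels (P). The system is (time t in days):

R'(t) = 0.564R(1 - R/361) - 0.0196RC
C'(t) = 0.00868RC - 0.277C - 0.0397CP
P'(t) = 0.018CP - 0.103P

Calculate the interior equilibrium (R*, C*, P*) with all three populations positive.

From dP/dt = 0: 0.018C* = 0.103, so C* = 5.72.
From dR/dt = 0: 0.564(1 - R*/361) = 0.0196·5.72, giving R* = 361·(1 - 0.199) = 289.
From dC/dt = 0: 0.00868·289 - 0.277 = 0.0397P*, so P* = 2.23/0.0397 = 56.3.

R* ≈ 289, C* ≈ 5.72, P* ≈ 56.3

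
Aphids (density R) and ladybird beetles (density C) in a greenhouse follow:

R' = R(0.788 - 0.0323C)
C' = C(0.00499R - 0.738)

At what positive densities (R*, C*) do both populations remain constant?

Set dC/dt = 0 with C > 0: 0.00499R - 0.738 = 0, so R* = 0.738/0.00499 = 148.
Set dR/dt = 0 with R > 0: 0.788 - 0.0323C = 0, so C* = 0.788/0.0323 = 24.4.

R* ≈ 148, C* ≈ 24.4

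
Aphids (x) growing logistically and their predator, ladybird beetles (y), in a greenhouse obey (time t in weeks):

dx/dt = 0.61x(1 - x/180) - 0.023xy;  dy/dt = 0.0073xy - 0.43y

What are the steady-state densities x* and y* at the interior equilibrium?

From dy/dt = 0 with y > 0: 0.0073x* = 0.43, so x* = 58.9.
Substitute into dx/dt = 0: 0.61(1 - 58.9/180) = 0.023y*.
The bracket is 0.673, giving y* = 0.41/0.023 = 17.8.

x* ≈ 58.9, y* ≈ 17.8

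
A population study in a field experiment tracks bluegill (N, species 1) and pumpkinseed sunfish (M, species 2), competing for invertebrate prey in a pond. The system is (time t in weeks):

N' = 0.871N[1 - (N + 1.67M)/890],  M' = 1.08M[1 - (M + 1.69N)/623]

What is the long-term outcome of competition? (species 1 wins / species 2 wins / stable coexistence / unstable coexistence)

unstable coexistence (outcome depends on initial conditions)

Compare the nullcline intercepts: K1/α12 = 890/1.67 = 533 < K2 = 623; K2/α21 = 623/1.69 = 369 < K1 = 890.
Since both are reversed, neither can invade when rare; the interior point is a saddle.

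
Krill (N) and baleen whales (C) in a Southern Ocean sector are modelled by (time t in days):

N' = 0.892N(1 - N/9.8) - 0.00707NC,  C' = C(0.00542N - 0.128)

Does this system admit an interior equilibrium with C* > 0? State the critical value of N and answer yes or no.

The predator equation gives dC/dt > 0 only when N > 0.128/0.00542 = 23.6.
Without the predator, N → K = 9.8. Since 9.8 < 23.6, the predator cannot invade.

Threshold N = 23.6; K < 23.6, so no, the predator goes extinct.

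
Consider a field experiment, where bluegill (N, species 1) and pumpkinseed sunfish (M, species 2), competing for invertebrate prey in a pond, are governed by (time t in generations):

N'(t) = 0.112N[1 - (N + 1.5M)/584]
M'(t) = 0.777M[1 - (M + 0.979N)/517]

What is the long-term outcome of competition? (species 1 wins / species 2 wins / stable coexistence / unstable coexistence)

unstable coexistence (outcome depends on initial conditions)

Compare the nullcline intercepts: K1/α12 = 584/1.5 = 389 < K2 = 517; K2/α21 = 517/0.979 = 528 < K1 = 584.
Since both are reversed, neither can invade when rare; the interior point is a saddle.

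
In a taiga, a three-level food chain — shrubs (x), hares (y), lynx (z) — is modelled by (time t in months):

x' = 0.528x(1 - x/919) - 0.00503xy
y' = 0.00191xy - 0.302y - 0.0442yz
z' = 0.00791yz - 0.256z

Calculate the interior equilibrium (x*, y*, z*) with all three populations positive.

x* ≈ 636, y* ≈ 32.4, z* ≈ 20.6

From dz/dt = 0: 0.00791y* = 0.256, so y* = 32.4.
From dx/dt = 0: 0.528(1 - x*/919) = 0.00503·32.4, giving x* = 919·(1 - 0.308) = 636.
From dy/dt = 0: 0.00191·636 - 0.302 = 0.0442z*, so z* = 0.912/0.0442 = 20.6.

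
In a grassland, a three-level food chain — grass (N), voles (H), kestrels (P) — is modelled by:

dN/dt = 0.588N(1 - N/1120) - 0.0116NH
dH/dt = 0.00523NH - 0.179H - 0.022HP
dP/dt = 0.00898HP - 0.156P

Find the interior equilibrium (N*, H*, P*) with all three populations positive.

N* ≈ 736, H* ≈ 17.4, P* ≈ 167

From dP/dt = 0: 0.00898H* = 0.156, so H* = 17.4.
From dN/dt = 0: 0.588(1 - N*/1120) = 0.0116·17.4, giving N* = 1120·(1 - 0.343) = 736.
From dH/dt = 0: 0.00523·736 - 0.179 = 0.022P*, so P* = 3.67/0.022 = 167.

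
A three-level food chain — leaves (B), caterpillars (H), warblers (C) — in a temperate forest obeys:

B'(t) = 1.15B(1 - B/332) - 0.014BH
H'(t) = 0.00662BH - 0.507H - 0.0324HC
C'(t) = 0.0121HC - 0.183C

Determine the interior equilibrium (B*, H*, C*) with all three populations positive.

B* ≈ 271, H* ≈ 15.1, C* ≈ 39.7

From dC/dt = 0: 0.0121H* = 0.183, so H* = 15.1.
From dB/dt = 0: 1.15(1 - B*/332) = 0.014·15.1, giving B* = 332·(1 - 0.184) = 271.
From dH/dt = 0: 0.00662·271 - 0.507 = 0.0324C*, so C* = 1.29/0.0324 = 39.7.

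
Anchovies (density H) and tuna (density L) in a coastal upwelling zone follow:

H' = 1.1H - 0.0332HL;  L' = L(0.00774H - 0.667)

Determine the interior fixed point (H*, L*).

Set dL/dt = 0 with L > 0: 0.00774H - 0.667 = 0, so H* = 0.667/0.00774 = 86.2.
Set dH/dt = 0 with H > 0: 1.1 - 0.0332L = 0, so L* = 1.1/0.0332 = 33.1.

H* ≈ 86.2, L* ≈ 33.1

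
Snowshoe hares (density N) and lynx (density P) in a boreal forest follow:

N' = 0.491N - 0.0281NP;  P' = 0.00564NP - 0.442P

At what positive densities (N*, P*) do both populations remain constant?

N* ≈ 78.4, P* ≈ 17.5

Set dP/dt = 0 with P > 0: 0.00564N - 0.442 = 0, so N* = 0.442/0.00564 = 78.4.
Set dN/dt = 0 with N > 0: 0.491 - 0.0281P = 0, so P* = 0.491/0.0281 = 17.5.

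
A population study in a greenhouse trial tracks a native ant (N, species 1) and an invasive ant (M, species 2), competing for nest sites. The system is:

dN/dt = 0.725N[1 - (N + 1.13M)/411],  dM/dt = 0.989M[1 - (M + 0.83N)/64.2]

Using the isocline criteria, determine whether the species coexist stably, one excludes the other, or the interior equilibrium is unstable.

species 1 excludes species 2

Compare the nullcline intercepts: K1/α12 = 411/1.13 = 364 > K2 = 64.2; K2/α21 = 64.2/0.83 = 77.3 < K1 = 411.
Since the inequalities point opposite ways, species 1 can invade but species 2 cannot.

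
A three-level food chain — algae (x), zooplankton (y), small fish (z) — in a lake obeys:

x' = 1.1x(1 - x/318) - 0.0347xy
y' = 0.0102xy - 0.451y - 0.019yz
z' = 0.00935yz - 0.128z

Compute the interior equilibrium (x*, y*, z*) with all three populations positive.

From dz/dt = 0: 0.00935y* = 0.128, so y* = 13.7.
From dx/dt = 0: 1.1(1 - x*/318) = 0.0347·13.7, giving x* = 318·(1 - 0.432) = 181.
From dy/dt = 0: 0.0102·181 - 0.451 = 0.019z*, so z* = 1.39/0.019 = 73.3.

x* ≈ 181, y* ≈ 13.7, z* ≈ 73.3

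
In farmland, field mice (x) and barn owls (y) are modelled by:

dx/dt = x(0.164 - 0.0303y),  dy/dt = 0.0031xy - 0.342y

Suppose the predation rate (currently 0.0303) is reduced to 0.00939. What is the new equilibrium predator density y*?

y* ≈ 17.5

At the interior fixed point, setting dx/dt = 0 with x > 0 fixes y* = (prey growth rate)/(xy coefficient) — independent of the other coefficients.
With the change, y* = 0.164/0.00939 = 17.5; it rises from 5.41.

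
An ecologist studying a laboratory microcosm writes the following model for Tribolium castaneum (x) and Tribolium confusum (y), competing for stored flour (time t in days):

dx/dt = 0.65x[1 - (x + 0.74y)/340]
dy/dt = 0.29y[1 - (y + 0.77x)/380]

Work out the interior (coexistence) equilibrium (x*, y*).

x* ≈ 137, y* ≈ 275

Setting both brackets to zero gives the nullclines x + 0.74y = 340 and 0.77x + y = 380.
Substituting y = 380 - 0.77x into the first: x(1 - 0.74·0.77) = 340 - 0.74·380.
So x* = 58.8/0.43 = 137, and then y* = 380 - 0.77·137 = 275.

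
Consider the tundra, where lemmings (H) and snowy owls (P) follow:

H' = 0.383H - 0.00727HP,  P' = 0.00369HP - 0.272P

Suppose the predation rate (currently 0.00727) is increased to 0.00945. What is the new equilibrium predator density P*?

At the interior fixed point, setting dH/dt = 0 with H > 0 fixes P* = (prey growth rate)/(HP coefficient) — independent of the other coefficients.
With the change, P* = 0.383/0.00945 = 40.5; it falls from 52.7.

P* ≈ 40.5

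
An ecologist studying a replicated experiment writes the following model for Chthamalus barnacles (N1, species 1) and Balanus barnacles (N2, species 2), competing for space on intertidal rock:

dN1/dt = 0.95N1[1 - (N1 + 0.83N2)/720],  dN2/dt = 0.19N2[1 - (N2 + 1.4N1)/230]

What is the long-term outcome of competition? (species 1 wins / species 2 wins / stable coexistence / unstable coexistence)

species 1 excludes species 2

Compare the nullcline intercepts: K1/α12 = 720/0.83 = 867 > K2 = 230; K2/α21 = 230/1.4 = 164 < K1 = 720.
Since the inequalities point opposite ways, species 1 can invade but species 2 cannot.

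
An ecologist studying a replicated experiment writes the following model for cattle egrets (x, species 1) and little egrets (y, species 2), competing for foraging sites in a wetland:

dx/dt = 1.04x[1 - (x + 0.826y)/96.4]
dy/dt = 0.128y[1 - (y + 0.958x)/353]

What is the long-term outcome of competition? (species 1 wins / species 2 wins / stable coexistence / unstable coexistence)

species 2 excludes species 1

Compare the nullcline intercepts: K1/α12 = 96.4/0.826 = 117 < K2 = 353; K2/α21 = 353/0.958 = 368 > K1 = 96.4.
Since the inequalities point opposite ways, species 2 can invade but species 1 cannot.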